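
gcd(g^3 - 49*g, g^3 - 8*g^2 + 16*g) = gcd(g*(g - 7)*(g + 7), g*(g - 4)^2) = g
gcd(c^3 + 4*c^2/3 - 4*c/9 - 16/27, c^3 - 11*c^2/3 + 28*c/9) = 1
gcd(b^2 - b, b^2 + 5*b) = b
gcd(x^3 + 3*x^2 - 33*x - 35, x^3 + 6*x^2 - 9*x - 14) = x^2 + 8*x + 7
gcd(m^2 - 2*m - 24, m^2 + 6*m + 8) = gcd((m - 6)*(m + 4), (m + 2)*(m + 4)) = m + 4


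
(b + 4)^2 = b^2 + 8*b + 16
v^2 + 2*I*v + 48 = (v - 6*I)*(v + 8*I)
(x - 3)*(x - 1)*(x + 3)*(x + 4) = x^4 + 3*x^3 - 13*x^2 - 27*x + 36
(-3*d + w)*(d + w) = -3*d^2 - 2*d*w + w^2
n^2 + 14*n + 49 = (n + 7)^2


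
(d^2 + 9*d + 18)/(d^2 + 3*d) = (d + 6)/d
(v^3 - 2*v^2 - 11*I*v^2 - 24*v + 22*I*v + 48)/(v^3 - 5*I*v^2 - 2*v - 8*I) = (v^3 + v^2*(-2 - 11*I) + v*(-24 + 22*I) + 48)/(v^3 - 5*I*v^2 - 2*v - 8*I)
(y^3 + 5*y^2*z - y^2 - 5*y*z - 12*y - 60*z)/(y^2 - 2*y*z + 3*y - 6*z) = (y^2 + 5*y*z - 4*y - 20*z)/(y - 2*z)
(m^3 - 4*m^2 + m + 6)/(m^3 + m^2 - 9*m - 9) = (m - 2)/(m + 3)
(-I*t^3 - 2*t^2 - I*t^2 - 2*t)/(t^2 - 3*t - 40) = t*(I*t^2 + 2*t + I*t + 2)/(-t^2 + 3*t + 40)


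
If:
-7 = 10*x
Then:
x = -7/10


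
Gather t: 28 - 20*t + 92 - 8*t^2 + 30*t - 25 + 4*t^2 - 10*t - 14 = 81 - 4*t^2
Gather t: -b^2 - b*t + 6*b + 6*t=-b^2 + 6*b + t*(6 - b)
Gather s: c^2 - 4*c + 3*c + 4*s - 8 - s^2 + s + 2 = c^2 - c - s^2 + 5*s - 6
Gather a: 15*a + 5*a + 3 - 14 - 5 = 20*a - 16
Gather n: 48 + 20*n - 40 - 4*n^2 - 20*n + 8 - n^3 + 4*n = -n^3 - 4*n^2 + 4*n + 16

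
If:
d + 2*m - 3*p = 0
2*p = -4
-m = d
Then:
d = 6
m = -6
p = -2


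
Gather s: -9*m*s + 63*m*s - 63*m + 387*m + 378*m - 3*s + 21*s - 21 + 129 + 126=702*m + s*(54*m + 18) + 234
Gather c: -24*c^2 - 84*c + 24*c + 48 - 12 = -24*c^2 - 60*c + 36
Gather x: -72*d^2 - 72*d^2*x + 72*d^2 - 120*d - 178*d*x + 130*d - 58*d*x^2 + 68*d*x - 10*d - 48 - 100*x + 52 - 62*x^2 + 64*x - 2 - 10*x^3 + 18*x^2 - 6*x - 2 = -10*x^3 + x^2*(-58*d - 44) + x*(-72*d^2 - 110*d - 42)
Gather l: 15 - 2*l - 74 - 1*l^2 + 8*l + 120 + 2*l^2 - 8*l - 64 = l^2 - 2*l - 3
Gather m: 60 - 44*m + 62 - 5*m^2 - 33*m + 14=-5*m^2 - 77*m + 136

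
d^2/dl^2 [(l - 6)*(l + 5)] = 2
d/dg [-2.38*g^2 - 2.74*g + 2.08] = -4.76*g - 2.74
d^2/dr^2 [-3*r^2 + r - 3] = -6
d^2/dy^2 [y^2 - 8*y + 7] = 2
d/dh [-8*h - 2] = -8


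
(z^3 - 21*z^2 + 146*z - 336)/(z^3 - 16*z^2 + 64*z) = (z^2 - 13*z + 42)/(z*(z - 8))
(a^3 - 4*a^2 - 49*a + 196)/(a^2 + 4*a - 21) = (a^2 - 11*a + 28)/(a - 3)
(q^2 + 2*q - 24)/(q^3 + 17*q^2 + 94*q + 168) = (q - 4)/(q^2 + 11*q + 28)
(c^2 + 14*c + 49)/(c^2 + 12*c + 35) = (c + 7)/(c + 5)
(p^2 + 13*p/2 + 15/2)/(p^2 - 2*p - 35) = (p + 3/2)/(p - 7)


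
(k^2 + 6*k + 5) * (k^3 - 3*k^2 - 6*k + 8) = k^5 + 3*k^4 - 19*k^3 - 43*k^2 + 18*k + 40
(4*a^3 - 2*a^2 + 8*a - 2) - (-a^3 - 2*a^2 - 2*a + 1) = 5*a^3 + 10*a - 3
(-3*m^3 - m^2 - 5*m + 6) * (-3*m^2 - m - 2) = 9*m^5 + 6*m^4 + 22*m^3 - 11*m^2 + 4*m - 12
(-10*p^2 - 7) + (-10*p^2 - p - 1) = -20*p^2 - p - 8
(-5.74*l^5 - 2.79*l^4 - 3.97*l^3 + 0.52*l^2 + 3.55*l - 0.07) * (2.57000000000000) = -14.7518*l^5 - 7.1703*l^4 - 10.2029*l^3 + 1.3364*l^2 + 9.1235*l - 0.1799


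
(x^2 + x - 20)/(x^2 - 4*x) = (x + 5)/x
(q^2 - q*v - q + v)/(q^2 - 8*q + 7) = (q - v)/(q - 7)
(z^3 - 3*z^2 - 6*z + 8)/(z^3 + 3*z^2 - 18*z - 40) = (z - 1)/(z + 5)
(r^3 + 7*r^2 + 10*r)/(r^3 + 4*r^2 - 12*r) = (r^2 + 7*r + 10)/(r^2 + 4*r - 12)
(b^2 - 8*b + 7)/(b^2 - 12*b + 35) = (b - 1)/(b - 5)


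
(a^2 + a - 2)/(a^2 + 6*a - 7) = (a + 2)/(a + 7)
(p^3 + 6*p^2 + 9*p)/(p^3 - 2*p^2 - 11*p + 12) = p*(p + 3)/(p^2 - 5*p + 4)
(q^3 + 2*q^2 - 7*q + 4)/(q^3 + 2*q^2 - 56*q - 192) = (q^2 - 2*q + 1)/(q^2 - 2*q - 48)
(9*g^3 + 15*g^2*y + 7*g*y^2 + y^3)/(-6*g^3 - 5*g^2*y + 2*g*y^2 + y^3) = (3*g + y)/(-2*g + y)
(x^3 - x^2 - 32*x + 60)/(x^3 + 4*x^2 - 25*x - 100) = (x^2 + 4*x - 12)/(x^2 + 9*x + 20)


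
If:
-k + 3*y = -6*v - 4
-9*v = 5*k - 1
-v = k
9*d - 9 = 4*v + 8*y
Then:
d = -16/27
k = -1/4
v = 1/4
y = -23/12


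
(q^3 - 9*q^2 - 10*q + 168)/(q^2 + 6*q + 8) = (q^2 - 13*q + 42)/(q + 2)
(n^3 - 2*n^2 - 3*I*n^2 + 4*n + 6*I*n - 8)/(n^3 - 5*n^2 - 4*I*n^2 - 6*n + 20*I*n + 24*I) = (n^2 + n*(-2 + I) - 2*I)/(n^2 - 5*n - 6)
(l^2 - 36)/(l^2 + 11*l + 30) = (l - 6)/(l + 5)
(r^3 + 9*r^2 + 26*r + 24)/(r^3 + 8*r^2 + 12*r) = (r^2 + 7*r + 12)/(r*(r + 6))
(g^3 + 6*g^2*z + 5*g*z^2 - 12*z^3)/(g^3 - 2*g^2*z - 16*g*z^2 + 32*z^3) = (g^2 + 2*g*z - 3*z^2)/(g^2 - 6*g*z + 8*z^2)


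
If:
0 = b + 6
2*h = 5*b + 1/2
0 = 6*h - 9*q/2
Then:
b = -6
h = -59/4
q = -59/3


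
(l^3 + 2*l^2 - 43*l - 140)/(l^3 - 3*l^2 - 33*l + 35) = (l + 4)/(l - 1)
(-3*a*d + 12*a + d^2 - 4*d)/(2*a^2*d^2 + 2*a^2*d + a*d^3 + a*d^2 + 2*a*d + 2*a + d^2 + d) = (-3*a*d + 12*a + d^2 - 4*d)/(2*a^2*d^2 + 2*a^2*d + a*d^3 + a*d^2 + 2*a*d + 2*a + d^2 + d)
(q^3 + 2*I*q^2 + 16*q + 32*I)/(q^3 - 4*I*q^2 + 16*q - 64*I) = (q + 2*I)/(q - 4*I)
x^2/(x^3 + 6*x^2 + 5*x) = x/(x^2 + 6*x + 5)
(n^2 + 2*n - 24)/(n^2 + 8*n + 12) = (n - 4)/(n + 2)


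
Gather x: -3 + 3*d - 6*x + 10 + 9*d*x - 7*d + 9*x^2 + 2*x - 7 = -4*d + 9*x^2 + x*(9*d - 4)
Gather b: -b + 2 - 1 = 1 - b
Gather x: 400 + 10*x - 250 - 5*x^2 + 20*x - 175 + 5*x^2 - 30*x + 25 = 0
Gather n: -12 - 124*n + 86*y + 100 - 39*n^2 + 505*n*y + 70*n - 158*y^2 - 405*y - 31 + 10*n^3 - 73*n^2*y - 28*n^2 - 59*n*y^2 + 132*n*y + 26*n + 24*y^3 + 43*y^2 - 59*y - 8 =10*n^3 + n^2*(-73*y - 67) + n*(-59*y^2 + 637*y - 28) + 24*y^3 - 115*y^2 - 378*y + 49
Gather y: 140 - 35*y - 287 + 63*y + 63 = 28*y - 84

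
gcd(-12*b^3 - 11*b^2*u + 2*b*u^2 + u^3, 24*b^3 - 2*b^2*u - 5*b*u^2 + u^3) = -3*b + u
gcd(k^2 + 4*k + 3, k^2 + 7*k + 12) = k + 3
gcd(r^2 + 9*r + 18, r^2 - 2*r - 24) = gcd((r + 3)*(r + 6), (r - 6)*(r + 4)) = 1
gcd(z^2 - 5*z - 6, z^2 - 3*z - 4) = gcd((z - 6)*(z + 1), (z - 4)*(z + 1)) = z + 1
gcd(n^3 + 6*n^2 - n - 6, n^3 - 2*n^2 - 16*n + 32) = 1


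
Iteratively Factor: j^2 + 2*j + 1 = (j + 1)*(j + 1)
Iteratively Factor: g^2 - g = (g)*(g - 1)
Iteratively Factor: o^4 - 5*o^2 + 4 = (o - 1)*(o^3 + o^2 - 4*o - 4) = (o - 1)*(o + 2)*(o^2 - o - 2) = (o - 1)*(o + 1)*(o + 2)*(o - 2)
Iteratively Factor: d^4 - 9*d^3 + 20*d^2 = (d)*(d^3 - 9*d^2 + 20*d) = d^2*(d^2 - 9*d + 20) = d^2*(d - 4)*(d - 5)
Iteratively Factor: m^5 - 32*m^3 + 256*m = (m + 4)*(m^4 - 4*m^3 - 16*m^2 + 64*m) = m*(m + 4)*(m^3 - 4*m^2 - 16*m + 64) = m*(m + 4)^2*(m^2 - 8*m + 16) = m*(m - 4)*(m + 4)^2*(m - 4)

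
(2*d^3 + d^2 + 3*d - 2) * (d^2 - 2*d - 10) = 2*d^5 - 3*d^4 - 19*d^3 - 18*d^2 - 26*d + 20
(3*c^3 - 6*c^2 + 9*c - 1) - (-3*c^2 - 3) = 3*c^3 - 3*c^2 + 9*c + 2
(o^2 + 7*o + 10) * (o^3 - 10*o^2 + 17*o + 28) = o^5 - 3*o^4 - 43*o^3 + 47*o^2 + 366*o + 280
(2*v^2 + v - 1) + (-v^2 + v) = v^2 + 2*v - 1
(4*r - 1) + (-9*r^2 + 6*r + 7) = -9*r^2 + 10*r + 6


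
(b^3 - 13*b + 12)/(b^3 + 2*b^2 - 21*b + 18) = (b + 4)/(b + 6)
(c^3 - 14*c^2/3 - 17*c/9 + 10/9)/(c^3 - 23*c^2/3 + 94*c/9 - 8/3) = (3*c^2 - 13*c - 10)/(3*c^2 - 22*c + 24)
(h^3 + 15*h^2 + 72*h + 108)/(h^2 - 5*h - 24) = (h^2 + 12*h + 36)/(h - 8)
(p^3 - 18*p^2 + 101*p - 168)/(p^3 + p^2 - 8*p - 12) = (p^2 - 15*p + 56)/(p^2 + 4*p + 4)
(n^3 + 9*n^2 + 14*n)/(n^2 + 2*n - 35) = n*(n + 2)/(n - 5)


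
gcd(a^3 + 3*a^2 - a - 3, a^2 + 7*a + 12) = a + 3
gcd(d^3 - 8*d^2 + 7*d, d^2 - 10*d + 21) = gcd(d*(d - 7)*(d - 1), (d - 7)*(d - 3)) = d - 7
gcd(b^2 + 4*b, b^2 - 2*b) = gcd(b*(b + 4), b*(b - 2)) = b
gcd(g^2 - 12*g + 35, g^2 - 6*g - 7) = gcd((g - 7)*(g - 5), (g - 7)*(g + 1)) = g - 7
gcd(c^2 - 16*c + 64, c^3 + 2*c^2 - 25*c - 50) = 1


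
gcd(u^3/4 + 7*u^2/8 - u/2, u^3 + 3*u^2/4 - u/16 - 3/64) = 1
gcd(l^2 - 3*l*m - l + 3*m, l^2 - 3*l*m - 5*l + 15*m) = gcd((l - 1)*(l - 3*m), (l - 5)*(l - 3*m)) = l - 3*m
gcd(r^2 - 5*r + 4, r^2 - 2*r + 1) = r - 1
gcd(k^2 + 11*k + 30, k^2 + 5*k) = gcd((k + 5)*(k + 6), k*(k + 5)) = k + 5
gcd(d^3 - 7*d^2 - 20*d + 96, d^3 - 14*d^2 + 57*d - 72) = d^2 - 11*d + 24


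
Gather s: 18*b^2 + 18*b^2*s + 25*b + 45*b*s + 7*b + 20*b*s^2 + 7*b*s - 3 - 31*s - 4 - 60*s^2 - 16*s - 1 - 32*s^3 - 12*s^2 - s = 18*b^2 + 32*b - 32*s^3 + s^2*(20*b - 72) + s*(18*b^2 + 52*b - 48) - 8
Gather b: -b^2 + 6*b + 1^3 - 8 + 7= -b^2 + 6*b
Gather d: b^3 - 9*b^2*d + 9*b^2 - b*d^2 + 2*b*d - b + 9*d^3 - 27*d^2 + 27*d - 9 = b^3 + 9*b^2 - b + 9*d^3 + d^2*(-b - 27) + d*(-9*b^2 + 2*b + 27) - 9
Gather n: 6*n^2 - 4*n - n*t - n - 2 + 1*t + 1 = 6*n^2 + n*(-t - 5) + t - 1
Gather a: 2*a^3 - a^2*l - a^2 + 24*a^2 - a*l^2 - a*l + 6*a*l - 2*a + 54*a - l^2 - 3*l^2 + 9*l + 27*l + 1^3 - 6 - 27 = 2*a^3 + a^2*(23 - l) + a*(-l^2 + 5*l + 52) - 4*l^2 + 36*l - 32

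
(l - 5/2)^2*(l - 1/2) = l^3 - 11*l^2/2 + 35*l/4 - 25/8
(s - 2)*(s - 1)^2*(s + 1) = s^4 - 3*s^3 + s^2 + 3*s - 2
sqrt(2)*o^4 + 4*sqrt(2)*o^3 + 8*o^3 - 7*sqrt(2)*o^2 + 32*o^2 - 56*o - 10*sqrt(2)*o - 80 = (o - 2)*(o + 5)*(o + 4*sqrt(2))*(sqrt(2)*o + sqrt(2))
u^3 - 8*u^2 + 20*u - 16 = (u - 4)*(u - 2)^2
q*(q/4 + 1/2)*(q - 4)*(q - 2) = q^4/4 - q^3 - q^2 + 4*q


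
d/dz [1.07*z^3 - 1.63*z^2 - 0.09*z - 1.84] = 3.21*z^2 - 3.26*z - 0.09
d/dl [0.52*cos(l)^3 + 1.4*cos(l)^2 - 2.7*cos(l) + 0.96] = (-1.56*cos(l)^2 - 2.8*cos(l) + 2.7)*sin(l)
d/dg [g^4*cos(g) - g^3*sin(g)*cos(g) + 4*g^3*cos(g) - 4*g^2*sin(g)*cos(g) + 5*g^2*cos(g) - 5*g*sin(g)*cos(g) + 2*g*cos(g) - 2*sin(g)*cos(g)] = -g^4*sin(g) - 4*g^3*sin(g) + 4*g^3*cos(g) - g^3*cos(2*g) - 5*g^2*sin(g) - 3*g^2*sin(2*g)/2 + 12*g^2*cos(g) - 4*g^2*cos(2*g) - 2*g*sin(g) - 4*g*sin(2*g) + 10*g*cos(g) - 5*g*cos(2*g) - 5*sin(2*g)/2 + 2*cos(g) - 2*cos(2*g)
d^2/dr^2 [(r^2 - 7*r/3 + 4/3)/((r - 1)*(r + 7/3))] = -198/(27*r^3 + 189*r^2 + 441*r + 343)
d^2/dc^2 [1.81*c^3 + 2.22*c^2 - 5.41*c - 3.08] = 10.86*c + 4.44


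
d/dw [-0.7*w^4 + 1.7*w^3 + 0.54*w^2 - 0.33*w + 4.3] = -2.8*w^3 + 5.1*w^2 + 1.08*w - 0.33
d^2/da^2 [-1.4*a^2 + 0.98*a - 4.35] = -2.80000000000000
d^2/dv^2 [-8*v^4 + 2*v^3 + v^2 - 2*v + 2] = -96*v^2 + 12*v + 2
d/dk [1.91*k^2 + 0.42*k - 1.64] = 3.82*k + 0.42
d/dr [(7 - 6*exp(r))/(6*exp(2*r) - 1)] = (36*exp(2*r) - 84*exp(r) + 6)*exp(r)/(36*exp(4*r) - 12*exp(2*r) + 1)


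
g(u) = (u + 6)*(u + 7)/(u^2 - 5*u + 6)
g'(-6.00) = 0.01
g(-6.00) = 0.00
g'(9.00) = -1.03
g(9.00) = 5.71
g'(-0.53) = 4.03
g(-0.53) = 3.96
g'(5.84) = -6.28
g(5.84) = 13.94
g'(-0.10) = 6.96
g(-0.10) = 6.25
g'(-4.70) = 0.09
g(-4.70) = 0.06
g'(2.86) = -4494.49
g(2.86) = -725.58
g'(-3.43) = 0.27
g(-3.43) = 0.26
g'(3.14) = -4536.44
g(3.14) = 580.70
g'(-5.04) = 0.06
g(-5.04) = 0.03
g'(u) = (5 - 2*u)*(u + 6)*(u + 7)/(u^2 - 5*u + 6)^2 + (u + 6)/(u^2 - 5*u + 6) + (u + 7)/(u^2 - 5*u + 6)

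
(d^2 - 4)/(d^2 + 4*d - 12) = (d + 2)/(d + 6)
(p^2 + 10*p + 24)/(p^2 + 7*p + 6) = (p + 4)/(p + 1)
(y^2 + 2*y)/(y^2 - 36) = y*(y + 2)/(y^2 - 36)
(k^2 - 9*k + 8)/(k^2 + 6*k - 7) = (k - 8)/(k + 7)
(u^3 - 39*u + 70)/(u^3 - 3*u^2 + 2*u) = (u^2 + 2*u - 35)/(u*(u - 1))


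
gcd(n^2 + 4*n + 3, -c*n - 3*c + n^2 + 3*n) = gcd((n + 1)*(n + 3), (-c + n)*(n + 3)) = n + 3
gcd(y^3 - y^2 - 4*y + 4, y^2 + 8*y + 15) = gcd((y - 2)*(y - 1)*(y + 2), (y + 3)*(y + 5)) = 1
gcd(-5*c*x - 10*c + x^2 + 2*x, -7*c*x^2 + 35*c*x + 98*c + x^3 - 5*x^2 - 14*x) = x + 2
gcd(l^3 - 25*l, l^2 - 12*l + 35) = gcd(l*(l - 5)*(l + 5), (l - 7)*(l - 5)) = l - 5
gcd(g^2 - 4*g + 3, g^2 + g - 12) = g - 3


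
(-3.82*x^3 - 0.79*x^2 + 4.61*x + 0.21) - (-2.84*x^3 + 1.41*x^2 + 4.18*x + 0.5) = -0.98*x^3 - 2.2*x^2 + 0.430000000000001*x - 0.29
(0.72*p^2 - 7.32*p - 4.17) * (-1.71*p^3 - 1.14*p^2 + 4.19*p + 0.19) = -1.2312*p^5 + 11.6964*p^4 + 18.4923*p^3 - 25.7802*p^2 - 18.8631*p - 0.7923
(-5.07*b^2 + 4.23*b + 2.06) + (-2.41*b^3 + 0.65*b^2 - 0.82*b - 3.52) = -2.41*b^3 - 4.42*b^2 + 3.41*b - 1.46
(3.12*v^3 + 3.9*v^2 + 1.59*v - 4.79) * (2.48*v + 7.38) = 7.7376*v^4 + 32.6976*v^3 + 32.7252*v^2 - 0.145*v - 35.3502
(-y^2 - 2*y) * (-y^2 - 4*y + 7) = y^4 + 6*y^3 + y^2 - 14*y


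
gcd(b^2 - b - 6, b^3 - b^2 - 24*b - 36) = b + 2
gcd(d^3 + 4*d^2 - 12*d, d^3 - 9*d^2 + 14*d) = d^2 - 2*d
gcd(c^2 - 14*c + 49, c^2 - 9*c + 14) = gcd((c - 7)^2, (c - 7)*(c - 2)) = c - 7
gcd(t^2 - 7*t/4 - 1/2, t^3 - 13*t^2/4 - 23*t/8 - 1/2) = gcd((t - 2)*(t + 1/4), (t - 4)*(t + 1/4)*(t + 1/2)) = t + 1/4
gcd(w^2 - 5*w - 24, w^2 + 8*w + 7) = 1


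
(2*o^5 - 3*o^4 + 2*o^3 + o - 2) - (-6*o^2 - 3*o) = 2*o^5 - 3*o^4 + 2*o^3 + 6*o^2 + 4*o - 2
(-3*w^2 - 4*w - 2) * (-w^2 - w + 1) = 3*w^4 + 7*w^3 + 3*w^2 - 2*w - 2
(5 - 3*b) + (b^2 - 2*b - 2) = b^2 - 5*b + 3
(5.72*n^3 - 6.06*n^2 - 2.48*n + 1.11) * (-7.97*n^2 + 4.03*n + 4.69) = -45.5884*n^5 + 71.3498*n^4 + 22.1706*n^3 - 47.2625*n^2 - 7.1579*n + 5.2059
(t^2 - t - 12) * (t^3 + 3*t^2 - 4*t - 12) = t^5 + 2*t^4 - 19*t^3 - 44*t^2 + 60*t + 144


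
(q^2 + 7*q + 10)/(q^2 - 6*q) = (q^2 + 7*q + 10)/(q*(q - 6))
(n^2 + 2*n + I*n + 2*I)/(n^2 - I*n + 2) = (n + 2)/(n - 2*I)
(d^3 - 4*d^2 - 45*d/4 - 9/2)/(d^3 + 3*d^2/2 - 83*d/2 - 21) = (d + 3/2)/(d + 7)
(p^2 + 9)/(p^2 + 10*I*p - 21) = (p - 3*I)/(p + 7*I)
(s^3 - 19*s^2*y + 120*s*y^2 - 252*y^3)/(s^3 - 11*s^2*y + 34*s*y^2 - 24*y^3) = (s^2 - 13*s*y + 42*y^2)/(s^2 - 5*s*y + 4*y^2)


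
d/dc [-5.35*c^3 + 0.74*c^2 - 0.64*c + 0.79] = -16.05*c^2 + 1.48*c - 0.64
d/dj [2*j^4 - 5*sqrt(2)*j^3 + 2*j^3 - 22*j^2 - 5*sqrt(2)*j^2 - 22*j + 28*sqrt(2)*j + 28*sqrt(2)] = 8*j^3 - 15*sqrt(2)*j^2 + 6*j^2 - 44*j - 10*sqrt(2)*j - 22 + 28*sqrt(2)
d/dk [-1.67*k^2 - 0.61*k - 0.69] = -3.34*k - 0.61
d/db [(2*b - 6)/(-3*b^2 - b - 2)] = 2*(-3*b^2 - b + (b - 3)*(6*b + 1) - 2)/(3*b^2 + b + 2)^2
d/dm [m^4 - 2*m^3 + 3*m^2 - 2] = 2*m*(2*m^2 - 3*m + 3)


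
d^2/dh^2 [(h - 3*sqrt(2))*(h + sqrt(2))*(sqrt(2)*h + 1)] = 6*sqrt(2)*h - 6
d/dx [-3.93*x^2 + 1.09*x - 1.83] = 1.09 - 7.86*x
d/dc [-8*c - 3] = -8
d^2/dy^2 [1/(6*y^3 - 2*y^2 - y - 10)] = 2*(2*(1 - 9*y)*(-6*y^3 + 2*y^2 + y + 10) - (-18*y^2 + 4*y + 1)^2)/(-6*y^3 + 2*y^2 + y + 10)^3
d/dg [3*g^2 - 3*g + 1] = 6*g - 3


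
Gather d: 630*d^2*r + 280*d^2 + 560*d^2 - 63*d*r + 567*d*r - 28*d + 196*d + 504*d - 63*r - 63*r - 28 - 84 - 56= d^2*(630*r + 840) + d*(504*r + 672) - 126*r - 168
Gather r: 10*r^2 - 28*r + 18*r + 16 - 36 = 10*r^2 - 10*r - 20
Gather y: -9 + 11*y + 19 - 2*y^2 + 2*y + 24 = -2*y^2 + 13*y + 34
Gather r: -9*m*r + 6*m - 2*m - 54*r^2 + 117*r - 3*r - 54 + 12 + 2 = 4*m - 54*r^2 + r*(114 - 9*m) - 40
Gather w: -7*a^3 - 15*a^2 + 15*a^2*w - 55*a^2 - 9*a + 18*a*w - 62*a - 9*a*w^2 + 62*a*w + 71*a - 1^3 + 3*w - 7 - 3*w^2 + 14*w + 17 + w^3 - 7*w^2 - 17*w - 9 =-7*a^3 - 70*a^2 + w^3 + w^2*(-9*a - 10) + w*(15*a^2 + 80*a)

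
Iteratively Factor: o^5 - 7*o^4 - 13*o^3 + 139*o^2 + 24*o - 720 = (o - 5)*(o^4 - 2*o^3 - 23*o^2 + 24*o + 144) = (o - 5)*(o - 4)*(o^3 + 2*o^2 - 15*o - 36) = (o - 5)*(o - 4)*(o + 3)*(o^2 - o - 12) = (o - 5)*(o - 4)^2*(o + 3)*(o + 3)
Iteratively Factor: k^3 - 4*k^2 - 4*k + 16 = (k - 4)*(k^2 - 4) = (k - 4)*(k - 2)*(k + 2)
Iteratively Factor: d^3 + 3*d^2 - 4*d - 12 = (d - 2)*(d^2 + 5*d + 6) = (d - 2)*(d + 3)*(d + 2)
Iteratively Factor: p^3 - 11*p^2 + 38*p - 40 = (p - 4)*(p^2 - 7*p + 10) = (p - 4)*(p - 2)*(p - 5)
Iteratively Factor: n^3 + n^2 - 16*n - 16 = (n + 1)*(n^2 - 16) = (n + 1)*(n + 4)*(n - 4)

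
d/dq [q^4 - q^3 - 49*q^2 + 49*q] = 4*q^3 - 3*q^2 - 98*q + 49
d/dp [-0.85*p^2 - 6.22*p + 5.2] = -1.7*p - 6.22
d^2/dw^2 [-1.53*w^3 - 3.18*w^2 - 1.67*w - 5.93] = -9.18*w - 6.36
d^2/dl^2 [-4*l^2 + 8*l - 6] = -8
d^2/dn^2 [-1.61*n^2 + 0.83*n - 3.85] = -3.22000000000000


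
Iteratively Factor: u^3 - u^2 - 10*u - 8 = (u - 4)*(u^2 + 3*u + 2) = (u - 4)*(u + 2)*(u + 1)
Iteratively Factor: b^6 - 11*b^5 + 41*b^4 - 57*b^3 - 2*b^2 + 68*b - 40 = (b - 2)*(b^5 - 9*b^4 + 23*b^3 - 11*b^2 - 24*b + 20) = (b - 2)*(b + 1)*(b^4 - 10*b^3 + 33*b^2 - 44*b + 20) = (b - 2)^2*(b + 1)*(b^3 - 8*b^2 + 17*b - 10) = (b - 5)*(b - 2)^2*(b + 1)*(b^2 - 3*b + 2) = (b - 5)*(b - 2)^2*(b - 1)*(b + 1)*(b - 2)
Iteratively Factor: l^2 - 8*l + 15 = (l - 5)*(l - 3)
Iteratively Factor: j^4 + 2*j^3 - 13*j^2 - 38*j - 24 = (j - 4)*(j^3 + 6*j^2 + 11*j + 6) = (j - 4)*(j + 2)*(j^2 + 4*j + 3) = (j - 4)*(j + 1)*(j + 2)*(j + 3)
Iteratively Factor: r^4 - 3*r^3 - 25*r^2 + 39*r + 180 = (r + 3)*(r^3 - 6*r^2 - 7*r + 60) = (r - 4)*(r + 3)*(r^2 - 2*r - 15) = (r - 5)*(r - 4)*(r + 3)*(r + 3)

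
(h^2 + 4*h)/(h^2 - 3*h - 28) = h/(h - 7)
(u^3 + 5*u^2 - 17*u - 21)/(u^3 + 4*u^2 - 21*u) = (u + 1)/u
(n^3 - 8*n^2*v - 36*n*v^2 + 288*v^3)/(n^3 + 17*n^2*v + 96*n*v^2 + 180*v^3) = (n^2 - 14*n*v + 48*v^2)/(n^2 + 11*n*v + 30*v^2)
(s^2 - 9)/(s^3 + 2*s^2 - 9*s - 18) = 1/(s + 2)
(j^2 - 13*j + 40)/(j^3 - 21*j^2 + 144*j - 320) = 1/(j - 8)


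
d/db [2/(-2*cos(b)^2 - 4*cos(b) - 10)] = -2*(cos(b) + 1)*sin(b)/(cos(b)^2 + 2*cos(b) + 5)^2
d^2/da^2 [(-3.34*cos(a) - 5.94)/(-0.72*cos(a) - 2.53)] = (-10.558702*cos(a) + 1.502424*cos(2*a) - 4.507272)/(0.373248*cos(a)^3 + 3.934656*cos(a)^2 + 13.825944*cos(a) + 16.194277)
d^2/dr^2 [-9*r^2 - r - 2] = -18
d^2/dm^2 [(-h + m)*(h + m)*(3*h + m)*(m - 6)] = -2*h^2 + 18*h*m - 36*h + 12*m^2 - 36*m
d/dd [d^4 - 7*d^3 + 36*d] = 4*d^3 - 21*d^2 + 36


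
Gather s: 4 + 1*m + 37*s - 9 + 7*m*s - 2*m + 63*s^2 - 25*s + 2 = -m + 63*s^2 + s*(7*m + 12) - 3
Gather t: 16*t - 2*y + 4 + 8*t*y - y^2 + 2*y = t*(8*y + 16) - y^2 + 4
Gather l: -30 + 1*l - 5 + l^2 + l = l^2 + 2*l - 35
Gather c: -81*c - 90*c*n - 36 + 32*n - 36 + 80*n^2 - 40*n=c*(-90*n - 81) + 80*n^2 - 8*n - 72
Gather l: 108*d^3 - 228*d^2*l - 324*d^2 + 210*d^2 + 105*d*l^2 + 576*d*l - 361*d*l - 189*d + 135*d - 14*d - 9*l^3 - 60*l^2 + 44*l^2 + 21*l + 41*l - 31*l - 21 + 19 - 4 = 108*d^3 - 114*d^2 - 68*d - 9*l^3 + l^2*(105*d - 16) + l*(-228*d^2 + 215*d + 31) - 6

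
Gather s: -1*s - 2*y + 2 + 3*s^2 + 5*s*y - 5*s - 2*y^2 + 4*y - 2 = 3*s^2 + s*(5*y - 6) - 2*y^2 + 2*y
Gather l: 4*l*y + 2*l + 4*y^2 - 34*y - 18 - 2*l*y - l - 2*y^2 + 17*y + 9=l*(2*y + 1) + 2*y^2 - 17*y - 9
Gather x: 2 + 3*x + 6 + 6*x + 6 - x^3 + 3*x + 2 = -x^3 + 12*x + 16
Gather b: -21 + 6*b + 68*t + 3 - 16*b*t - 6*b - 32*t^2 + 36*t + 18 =-16*b*t - 32*t^2 + 104*t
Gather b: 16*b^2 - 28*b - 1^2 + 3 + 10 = 16*b^2 - 28*b + 12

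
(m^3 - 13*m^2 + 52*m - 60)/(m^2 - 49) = (m^3 - 13*m^2 + 52*m - 60)/(m^2 - 49)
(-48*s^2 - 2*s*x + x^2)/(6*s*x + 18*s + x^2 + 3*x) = (-8*s + x)/(x + 3)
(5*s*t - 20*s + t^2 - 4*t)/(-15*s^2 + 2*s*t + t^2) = (4 - t)/(3*s - t)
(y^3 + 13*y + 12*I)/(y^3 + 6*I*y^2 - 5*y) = (y^2 - I*y + 12)/(y*(y + 5*I))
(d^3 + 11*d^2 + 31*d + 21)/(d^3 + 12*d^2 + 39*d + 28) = (d + 3)/(d + 4)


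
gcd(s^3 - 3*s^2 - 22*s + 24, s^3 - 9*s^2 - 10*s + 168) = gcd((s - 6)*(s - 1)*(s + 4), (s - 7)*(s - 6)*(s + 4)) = s^2 - 2*s - 24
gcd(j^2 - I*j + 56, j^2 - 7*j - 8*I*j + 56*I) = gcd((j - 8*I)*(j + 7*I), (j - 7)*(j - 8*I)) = j - 8*I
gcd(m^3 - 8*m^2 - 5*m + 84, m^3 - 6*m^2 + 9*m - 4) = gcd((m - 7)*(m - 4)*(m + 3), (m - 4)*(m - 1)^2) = m - 4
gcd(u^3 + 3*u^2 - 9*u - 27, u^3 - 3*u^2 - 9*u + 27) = u^2 - 9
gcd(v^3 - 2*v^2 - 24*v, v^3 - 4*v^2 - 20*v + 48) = v^2 - 2*v - 24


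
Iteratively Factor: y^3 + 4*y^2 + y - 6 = (y + 3)*(y^2 + y - 2) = (y - 1)*(y + 3)*(y + 2)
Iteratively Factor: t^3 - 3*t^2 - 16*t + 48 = (t - 4)*(t^2 + t - 12) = (t - 4)*(t - 3)*(t + 4)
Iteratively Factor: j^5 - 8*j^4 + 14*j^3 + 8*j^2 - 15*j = (j)*(j^4 - 8*j^3 + 14*j^2 + 8*j - 15) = j*(j + 1)*(j^3 - 9*j^2 + 23*j - 15) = j*(j - 5)*(j + 1)*(j^2 - 4*j + 3) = j*(j - 5)*(j - 1)*(j + 1)*(j - 3)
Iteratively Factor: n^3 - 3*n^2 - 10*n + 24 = (n - 4)*(n^2 + n - 6) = (n - 4)*(n - 2)*(n + 3)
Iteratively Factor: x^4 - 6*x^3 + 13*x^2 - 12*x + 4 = (x - 2)*(x^3 - 4*x^2 + 5*x - 2) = (x - 2)*(x - 1)*(x^2 - 3*x + 2) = (x - 2)*(x - 1)^2*(x - 2)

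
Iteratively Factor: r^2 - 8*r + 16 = (r - 4)*(r - 4)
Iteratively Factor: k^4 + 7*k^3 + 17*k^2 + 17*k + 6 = (k + 1)*(k^3 + 6*k^2 + 11*k + 6) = (k + 1)*(k + 2)*(k^2 + 4*k + 3) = (k + 1)*(k + 2)*(k + 3)*(k + 1)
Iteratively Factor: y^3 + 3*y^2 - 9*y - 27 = (y + 3)*(y^2 - 9) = (y + 3)^2*(y - 3)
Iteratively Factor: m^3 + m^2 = (m)*(m^2 + m) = m*(m + 1)*(m)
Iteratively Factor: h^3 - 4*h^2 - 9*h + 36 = (h - 4)*(h^2 - 9) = (h - 4)*(h - 3)*(h + 3)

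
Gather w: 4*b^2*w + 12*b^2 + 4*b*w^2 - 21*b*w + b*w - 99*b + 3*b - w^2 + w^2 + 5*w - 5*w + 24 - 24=12*b^2 + 4*b*w^2 - 96*b + w*(4*b^2 - 20*b)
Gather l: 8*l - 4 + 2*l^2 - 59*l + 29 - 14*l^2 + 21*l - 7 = -12*l^2 - 30*l + 18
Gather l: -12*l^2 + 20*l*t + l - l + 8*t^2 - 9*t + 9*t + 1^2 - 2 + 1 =-12*l^2 + 20*l*t + 8*t^2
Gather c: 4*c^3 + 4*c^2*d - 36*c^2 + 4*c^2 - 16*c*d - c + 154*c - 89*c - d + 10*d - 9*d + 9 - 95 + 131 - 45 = 4*c^3 + c^2*(4*d - 32) + c*(64 - 16*d)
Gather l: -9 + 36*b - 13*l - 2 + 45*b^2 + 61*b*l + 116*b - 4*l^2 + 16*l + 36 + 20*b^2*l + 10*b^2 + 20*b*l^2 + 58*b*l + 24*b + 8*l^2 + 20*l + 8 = 55*b^2 + 176*b + l^2*(20*b + 4) + l*(20*b^2 + 119*b + 23) + 33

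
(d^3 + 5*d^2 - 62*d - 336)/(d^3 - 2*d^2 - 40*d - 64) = (d^2 + 13*d + 42)/(d^2 + 6*d + 8)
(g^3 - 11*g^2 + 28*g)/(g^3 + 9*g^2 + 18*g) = (g^2 - 11*g + 28)/(g^2 + 9*g + 18)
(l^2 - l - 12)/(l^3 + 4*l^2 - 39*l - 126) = (l - 4)/(l^2 + l - 42)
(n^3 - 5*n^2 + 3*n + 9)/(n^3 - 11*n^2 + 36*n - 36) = (n^2 - 2*n - 3)/(n^2 - 8*n + 12)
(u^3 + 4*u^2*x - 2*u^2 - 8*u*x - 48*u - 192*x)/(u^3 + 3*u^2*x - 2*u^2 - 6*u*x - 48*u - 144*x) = (u + 4*x)/(u + 3*x)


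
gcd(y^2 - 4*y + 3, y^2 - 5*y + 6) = y - 3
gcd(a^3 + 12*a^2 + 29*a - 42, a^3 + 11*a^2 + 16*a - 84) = a^2 + 13*a + 42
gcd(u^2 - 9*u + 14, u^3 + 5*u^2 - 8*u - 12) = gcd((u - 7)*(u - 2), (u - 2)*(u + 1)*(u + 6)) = u - 2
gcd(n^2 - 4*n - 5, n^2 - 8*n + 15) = n - 5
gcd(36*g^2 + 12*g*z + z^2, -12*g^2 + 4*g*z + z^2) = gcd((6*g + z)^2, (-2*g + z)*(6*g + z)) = 6*g + z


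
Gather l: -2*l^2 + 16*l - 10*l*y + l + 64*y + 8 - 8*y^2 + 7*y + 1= -2*l^2 + l*(17 - 10*y) - 8*y^2 + 71*y + 9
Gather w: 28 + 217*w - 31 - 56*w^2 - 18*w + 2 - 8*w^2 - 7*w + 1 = -64*w^2 + 192*w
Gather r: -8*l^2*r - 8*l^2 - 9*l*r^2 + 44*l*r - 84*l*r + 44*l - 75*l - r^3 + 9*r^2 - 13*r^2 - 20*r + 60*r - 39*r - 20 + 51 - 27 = -8*l^2 - 31*l - r^3 + r^2*(-9*l - 4) + r*(-8*l^2 - 40*l + 1) + 4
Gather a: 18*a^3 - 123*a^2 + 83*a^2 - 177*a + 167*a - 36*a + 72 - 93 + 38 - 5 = 18*a^3 - 40*a^2 - 46*a + 12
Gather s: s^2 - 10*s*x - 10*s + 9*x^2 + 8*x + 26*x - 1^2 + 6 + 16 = s^2 + s*(-10*x - 10) + 9*x^2 + 34*x + 21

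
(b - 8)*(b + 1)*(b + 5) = b^3 - 2*b^2 - 43*b - 40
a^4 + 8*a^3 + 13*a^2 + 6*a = a*(a + 1)^2*(a + 6)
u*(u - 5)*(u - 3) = u^3 - 8*u^2 + 15*u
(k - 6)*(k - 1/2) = k^2 - 13*k/2 + 3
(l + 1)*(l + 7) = l^2 + 8*l + 7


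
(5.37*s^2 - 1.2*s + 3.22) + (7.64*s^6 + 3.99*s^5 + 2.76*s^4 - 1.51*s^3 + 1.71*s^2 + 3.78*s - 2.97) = 7.64*s^6 + 3.99*s^5 + 2.76*s^4 - 1.51*s^3 + 7.08*s^2 + 2.58*s + 0.25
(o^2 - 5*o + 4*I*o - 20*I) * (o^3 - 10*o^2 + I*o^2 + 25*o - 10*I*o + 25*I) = o^5 - 15*o^4 + 5*I*o^4 + 71*o^3 - 75*I*o^3 - 65*o^2 + 375*I*o^2 - 300*o - 625*I*o + 500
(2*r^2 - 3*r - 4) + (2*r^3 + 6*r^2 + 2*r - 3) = 2*r^3 + 8*r^2 - r - 7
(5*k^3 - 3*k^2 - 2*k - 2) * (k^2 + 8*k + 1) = 5*k^5 + 37*k^4 - 21*k^3 - 21*k^2 - 18*k - 2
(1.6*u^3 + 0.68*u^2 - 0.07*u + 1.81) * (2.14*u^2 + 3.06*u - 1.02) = 3.424*u^5 + 6.3512*u^4 + 0.299*u^3 + 2.9656*u^2 + 5.61*u - 1.8462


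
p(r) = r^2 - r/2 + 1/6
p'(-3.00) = -6.50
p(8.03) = 60.63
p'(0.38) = 0.26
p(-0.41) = 0.54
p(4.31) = 16.59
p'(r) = 2*r - 1/2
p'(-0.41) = -1.32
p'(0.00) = -0.50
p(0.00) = 0.17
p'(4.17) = 7.84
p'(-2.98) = -6.46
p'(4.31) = 8.12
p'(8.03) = 15.56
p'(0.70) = 0.90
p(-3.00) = 10.67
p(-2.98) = 10.54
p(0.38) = 0.12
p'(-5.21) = -10.92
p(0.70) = 0.31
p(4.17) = 15.47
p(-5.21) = 29.92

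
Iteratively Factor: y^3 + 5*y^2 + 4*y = (y + 1)*(y^2 + 4*y) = y*(y + 1)*(y + 4)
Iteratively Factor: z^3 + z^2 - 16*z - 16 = (z - 4)*(z^2 + 5*z + 4) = (z - 4)*(z + 4)*(z + 1)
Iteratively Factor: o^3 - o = (o)*(o^2 - 1) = o*(o - 1)*(o + 1)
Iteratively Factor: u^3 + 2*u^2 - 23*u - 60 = (u + 4)*(u^2 - 2*u - 15) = (u - 5)*(u + 4)*(u + 3)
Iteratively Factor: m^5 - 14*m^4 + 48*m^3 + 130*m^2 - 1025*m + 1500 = (m + 4)*(m^4 - 18*m^3 + 120*m^2 - 350*m + 375) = (m - 5)*(m + 4)*(m^3 - 13*m^2 + 55*m - 75) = (m - 5)^2*(m + 4)*(m^2 - 8*m + 15) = (m - 5)^3*(m + 4)*(m - 3)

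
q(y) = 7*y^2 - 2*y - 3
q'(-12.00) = -170.00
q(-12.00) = 1029.00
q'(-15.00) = -212.00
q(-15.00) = 1602.00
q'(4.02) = 54.28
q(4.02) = 102.08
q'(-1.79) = -27.06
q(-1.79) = 23.01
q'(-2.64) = -38.96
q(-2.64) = 51.07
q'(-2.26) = -33.64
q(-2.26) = 37.27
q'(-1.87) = -28.18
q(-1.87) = 25.22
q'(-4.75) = -68.50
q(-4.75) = 164.44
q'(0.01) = -1.86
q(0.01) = -3.02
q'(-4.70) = -67.80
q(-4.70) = 161.03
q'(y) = 14*y - 2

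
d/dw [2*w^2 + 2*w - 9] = 4*w + 2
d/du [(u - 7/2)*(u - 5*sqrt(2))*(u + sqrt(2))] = 3*u^2 - 8*sqrt(2)*u - 7*u - 10 + 14*sqrt(2)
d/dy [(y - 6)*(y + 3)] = 2*y - 3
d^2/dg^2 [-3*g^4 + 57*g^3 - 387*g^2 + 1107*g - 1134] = -36*g^2 + 342*g - 774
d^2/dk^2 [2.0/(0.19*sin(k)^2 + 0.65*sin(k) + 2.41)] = (-0.2888*sin(k)^4 - 0.741*sin(k)^3 + 3.2514*sin(k)^2 + 4.615*sin(k) - 0.1416)/(0.19*sin(k)^2 + 0.65*sin(k) + 2.41)^3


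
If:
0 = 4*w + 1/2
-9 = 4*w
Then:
No Solution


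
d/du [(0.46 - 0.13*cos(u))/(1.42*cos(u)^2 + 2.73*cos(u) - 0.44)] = (-0.1846*cos(u)^2 + 1.3064*cos(u) + 1.1986)*sin(u)/(2.0164*cos(u)^4 + 7.7532*cos(u)^3 + 6.2033*cos(u)^2 - 2.4024*cos(u) + 0.1936)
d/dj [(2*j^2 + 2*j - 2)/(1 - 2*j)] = 2*(-2*j^2 + 2*j - 1)/(4*j^2 - 4*j + 1)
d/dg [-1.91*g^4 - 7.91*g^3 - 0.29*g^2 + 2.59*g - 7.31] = -7.64*g^3 - 23.73*g^2 - 0.58*g + 2.59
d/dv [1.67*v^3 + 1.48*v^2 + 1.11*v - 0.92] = 5.01*v^2 + 2.96*v + 1.11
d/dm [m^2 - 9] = 2*m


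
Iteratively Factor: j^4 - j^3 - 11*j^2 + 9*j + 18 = (j - 2)*(j^3 + j^2 - 9*j - 9) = (j - 2)*(j + 3)*(j^2 - 2*j - 3) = (j - 2)*(j + 1)*(j + 3)*(j - 3)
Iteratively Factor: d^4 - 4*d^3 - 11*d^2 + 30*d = (d)*(d^3 - 4*d^2 - 11*d + 30) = d*(d + 3)*(d^2 - 7*d + 10) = d*(d - 2)*(d + 3)*(d - 5)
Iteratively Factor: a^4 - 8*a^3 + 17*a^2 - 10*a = (a - 1)*(a^3 - 7*a^2 + 10*a) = a*(a - 1)*(a^2 - 7*a + 10) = a*(a - 5)*(a - 1)*(a - 2)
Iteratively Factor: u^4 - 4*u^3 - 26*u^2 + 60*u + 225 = (u - 5)*(u^3 + u^2 - 21*u - 45) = (u - 5)^2*(u^2 + 6*u + 9) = (u - 5)^2*(u + 3)*(u + 3)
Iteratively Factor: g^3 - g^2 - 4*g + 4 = (g - 1)*(g^2 - 4) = (g - 2)*(g - 1)*(g + 2)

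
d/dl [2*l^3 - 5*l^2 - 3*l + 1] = 6*l^2 - 10*l - 3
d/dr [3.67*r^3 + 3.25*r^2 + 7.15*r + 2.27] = 11.01*r^2 + 6.5*r + 7.15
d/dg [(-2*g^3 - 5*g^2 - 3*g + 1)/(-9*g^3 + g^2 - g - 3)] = (-47*g^4 - 50*g^3 + 53*g^2 + 28*g + 10)/(81*g^6 - 18*g^5 + 19*g^4 + 52*g^3 - 5*g^2 + 6*g + 9)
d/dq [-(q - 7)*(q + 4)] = 3 - 2*q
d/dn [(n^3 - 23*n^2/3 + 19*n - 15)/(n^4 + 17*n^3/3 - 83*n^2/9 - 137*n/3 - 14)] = 9*(-9*n^4 + 84*n^3 + 380*n^2 - 696*n - 951)/(81*n^6 + 1404*n^5 + 8802*n^4 + 24312*n^3 + 29353*n^2 + 12684*n + 1764)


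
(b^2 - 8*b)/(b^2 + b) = (b - 8)/(b + 1)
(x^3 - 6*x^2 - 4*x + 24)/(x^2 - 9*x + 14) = (x^2 - 4*x - 12)/(x - 7)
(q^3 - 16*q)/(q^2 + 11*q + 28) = q*(q - 4)/(q + 7)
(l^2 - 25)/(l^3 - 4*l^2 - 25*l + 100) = 1/(l - 4)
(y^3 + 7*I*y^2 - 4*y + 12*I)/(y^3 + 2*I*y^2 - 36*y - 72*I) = (y^2 + 5*I*y + 6)/(y^2 - 36)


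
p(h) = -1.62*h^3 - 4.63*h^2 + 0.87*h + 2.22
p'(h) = -4.86*h^2 - 9.26*h + 0.87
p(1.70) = -17.64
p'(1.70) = -28.92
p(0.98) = -2.90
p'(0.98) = -12.87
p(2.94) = -76.41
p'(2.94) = -68.36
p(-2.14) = -4.97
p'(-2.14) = -1.57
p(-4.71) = 64.68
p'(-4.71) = -63.33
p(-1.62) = -4.45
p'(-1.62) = 3.12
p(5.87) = -479.87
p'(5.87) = -220.95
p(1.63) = -15.68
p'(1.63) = -27.14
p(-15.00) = 4414.92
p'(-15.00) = -953.73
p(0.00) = 2.22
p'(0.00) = 0.87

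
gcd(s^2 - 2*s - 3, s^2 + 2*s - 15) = s - 3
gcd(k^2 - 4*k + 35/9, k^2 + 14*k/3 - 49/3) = k - 7/3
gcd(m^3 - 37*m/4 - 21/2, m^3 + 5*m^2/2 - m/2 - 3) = m^2 + 7*m/2 + 3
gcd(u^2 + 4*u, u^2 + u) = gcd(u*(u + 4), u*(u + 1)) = u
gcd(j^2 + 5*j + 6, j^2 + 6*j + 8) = j + 2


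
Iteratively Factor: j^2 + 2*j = (j)*(j + 2)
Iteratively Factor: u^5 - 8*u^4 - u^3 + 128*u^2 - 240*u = (u - 3)*(u^4 - 5*u^3 - 16*u^2 + 80*u) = (u - 3)*(u + 4)*(u^3 - 9*u^2 + 20*u) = u*(u - 3)*(u + 4)*(u^2 - 9*u + 20) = u*(u - 5)*(u - 3)*(u + 4)*(u - 4)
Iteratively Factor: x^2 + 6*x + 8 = (x + 4)*(x + 2)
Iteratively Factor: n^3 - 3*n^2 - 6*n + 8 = (n + 2)*(n^2 - 5*n + 4) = (n - 4)*(n + 2)*(n - 1)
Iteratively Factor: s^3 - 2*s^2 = (s)*(s^2 - 2*s) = s*(s - 2)*(s)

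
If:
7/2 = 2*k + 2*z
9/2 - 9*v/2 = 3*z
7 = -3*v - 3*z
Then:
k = 47/4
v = 23/3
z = -10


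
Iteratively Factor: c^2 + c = (c)*(c + 1)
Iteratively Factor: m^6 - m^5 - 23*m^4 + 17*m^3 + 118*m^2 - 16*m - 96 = (m - 3)*(m^5 + 2*m^4 - 17*m^3 - 34*m^2 + 16*m + 32) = (m - 3)*(m - 1)*(m^4 + 3*m^3 - 14*m^2 - 48*m - 32) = (m - 3)*(m - 1)*(m + 1)*(m^3 + 2*m^2 - 16*m - 32) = (m - 4)*(m - 3)*(m - 1)*(m + 1)*(m^2 + 6*m + 8) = (m - 4)*(m - 3)*(m - 1)*(m + 1)*(m + 2)*(m + 4)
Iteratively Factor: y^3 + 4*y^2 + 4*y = (y + 2)*(y^2 + 2*y) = y*(y + 2)*(y + 2)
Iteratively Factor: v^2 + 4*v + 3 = (v + 3)*(v + 1)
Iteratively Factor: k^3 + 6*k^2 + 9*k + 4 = (k + 4)*(k^2 + 2*k + 1) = (k + 1)*(k + 4)*(k + 1)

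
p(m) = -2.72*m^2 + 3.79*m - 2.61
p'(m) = 3.79 - 5.44*m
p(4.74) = -45.76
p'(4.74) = -22.00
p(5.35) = -60.19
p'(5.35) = -25.31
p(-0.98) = -8.94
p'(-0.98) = 9.12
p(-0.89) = -8.14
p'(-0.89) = 8.63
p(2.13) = -6.88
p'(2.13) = -7.80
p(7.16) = -114.92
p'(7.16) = -35.16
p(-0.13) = -3.15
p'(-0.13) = 4.50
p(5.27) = -58.18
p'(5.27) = -24.88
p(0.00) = -2.61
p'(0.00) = 3.79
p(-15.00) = -671.46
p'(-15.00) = 85.39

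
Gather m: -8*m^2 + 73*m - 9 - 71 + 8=-8*m^2 + 73*m - 72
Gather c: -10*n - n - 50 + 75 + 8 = 33 - 11*n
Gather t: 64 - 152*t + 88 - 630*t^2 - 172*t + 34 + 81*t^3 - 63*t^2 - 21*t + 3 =81*t^3 - 693*t^2 - 345*t + 189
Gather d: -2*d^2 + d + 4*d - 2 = -2*d^2 + 5*d - 2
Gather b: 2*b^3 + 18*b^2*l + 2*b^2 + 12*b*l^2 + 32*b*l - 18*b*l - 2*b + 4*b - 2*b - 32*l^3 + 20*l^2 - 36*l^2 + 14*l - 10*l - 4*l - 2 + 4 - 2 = 2*b^3 + b^2*(18*l + 2) + b*(12*l^2 + 14*l) - 32*l^3 - 16*l^2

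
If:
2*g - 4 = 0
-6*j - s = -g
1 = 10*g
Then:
No Solution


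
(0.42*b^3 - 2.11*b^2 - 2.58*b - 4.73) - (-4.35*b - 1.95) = 0.42*b^3 - 2.11*b^2 + 1.77*b - 2.78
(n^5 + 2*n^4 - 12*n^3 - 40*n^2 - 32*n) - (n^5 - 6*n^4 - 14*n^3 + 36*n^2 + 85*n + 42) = 8*n^4 + 2*n^3 - 76*n^2 - 117*n - 42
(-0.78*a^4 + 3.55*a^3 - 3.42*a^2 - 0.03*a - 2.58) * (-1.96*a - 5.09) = 1.5288*a^5 - 2.9878*a^4 - 11.3663*a^3 + 17.4666*a^2 + 5.2095*a + 13.1322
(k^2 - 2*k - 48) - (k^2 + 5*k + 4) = -7*k - 52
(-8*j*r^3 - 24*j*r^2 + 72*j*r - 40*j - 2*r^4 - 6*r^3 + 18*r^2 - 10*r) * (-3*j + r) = 24*j^2*r^3 + 72*j^2*r^2 - 216*j^2*r + 120*j^2 - 2*j*r^4 - 6*j*r^3 + 18*j*r^2 - 10*j*r - 2*r^5 - 6*r^4 + 18*r^3 - 10*r^2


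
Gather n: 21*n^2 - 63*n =21*n^2 - 63*n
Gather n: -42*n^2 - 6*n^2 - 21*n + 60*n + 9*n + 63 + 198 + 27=-48*n^2 + 48*n + 288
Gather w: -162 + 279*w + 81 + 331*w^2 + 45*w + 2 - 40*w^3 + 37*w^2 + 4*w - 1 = -40*w^3 + 368*w^2 + 328*w - 80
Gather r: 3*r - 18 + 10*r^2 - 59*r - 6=10*r^2 - 56*r - 24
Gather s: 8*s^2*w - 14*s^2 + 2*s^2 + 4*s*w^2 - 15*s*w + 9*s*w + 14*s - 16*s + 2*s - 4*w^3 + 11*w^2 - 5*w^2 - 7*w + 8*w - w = s^2*(8*w - 12) + s*(4*w^2 - 6*w) - 4*w^3 + 6*w^2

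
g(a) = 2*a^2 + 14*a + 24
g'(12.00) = 62.00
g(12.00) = 480.00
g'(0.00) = 14.00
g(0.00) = 24.00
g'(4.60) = 32.40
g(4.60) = 130.72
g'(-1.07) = 9.72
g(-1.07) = 11.31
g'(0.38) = 15.52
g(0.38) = 29.61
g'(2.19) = 22.76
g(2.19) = 64.25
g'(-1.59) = 7.64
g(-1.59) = 6.80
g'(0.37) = 15.48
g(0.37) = 29.45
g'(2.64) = 24.56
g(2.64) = 74.90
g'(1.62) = 20.48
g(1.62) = 51.93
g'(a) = 4*a + 14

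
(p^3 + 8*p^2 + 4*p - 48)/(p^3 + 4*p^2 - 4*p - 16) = (p + 6)/(p + 2)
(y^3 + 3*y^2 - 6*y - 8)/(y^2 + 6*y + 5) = (y^2 + 2*y - 8)/(y + 5)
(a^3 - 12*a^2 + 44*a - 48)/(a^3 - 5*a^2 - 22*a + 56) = (a^2 - 10*a + 24)/(a^2 - 3*a - 28)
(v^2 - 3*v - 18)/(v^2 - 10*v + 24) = (v + 3)/(v - 4)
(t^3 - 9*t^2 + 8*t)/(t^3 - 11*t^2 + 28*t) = (t^2 - 9*t + 8)/(t^2 - 11*t + 28)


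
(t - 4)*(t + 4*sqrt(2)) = t^2 - 4*t + 4*sqrt(2)*t - 16*sqrt(2)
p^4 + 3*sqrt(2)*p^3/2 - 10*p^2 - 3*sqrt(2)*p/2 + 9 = (p - 1)*(p + 1)*(p - 3*sqrt(2)/2)*(p + 3*sqrt(2))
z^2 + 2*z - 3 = (z - 1)*(z + 3)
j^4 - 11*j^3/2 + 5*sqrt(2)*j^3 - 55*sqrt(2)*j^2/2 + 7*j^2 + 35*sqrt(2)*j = j*(j - 7/2)*(j - 2)*(j + 5*sqrt(2))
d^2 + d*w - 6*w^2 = (d - 2*w)*(d + 3*w)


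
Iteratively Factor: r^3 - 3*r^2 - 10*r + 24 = (r - 4)*(r^2 + r - 6) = (r - 4)*(r + 3)*(r - 2)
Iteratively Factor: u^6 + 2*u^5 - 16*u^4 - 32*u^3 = (u)*(u^5 + 2*u^4 - 16*u^3 - 32*u^2) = u^2*(u^4 + 2*u^3 - 16*u^2 - 32*u) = u^2*(u + 4)*(u^3 - 2*u^2 - 8*u) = u^2*(u - 4)*(u + 4)*(u^2 + 2*u) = u^2*(u - 4)*(u + 2)*(u + 4)*(u)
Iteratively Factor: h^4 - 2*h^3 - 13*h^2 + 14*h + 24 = (h + 1)*(h^3 - 3*h^2 - 10*h + 24) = (h - 2)*(h + 1)*(h^2 - h - 12) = (h - 2)*(h + 1)*(h + 3)*(h - 4)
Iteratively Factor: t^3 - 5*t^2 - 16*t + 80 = (t - 4)*(t^2 - t - 20) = (t - 4)*(t + 4)*(t - 5)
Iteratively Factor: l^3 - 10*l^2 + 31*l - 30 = (l - 2)*(l^2 - 8*l + 15) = (l - 5)*(l - 2)*(l - 3)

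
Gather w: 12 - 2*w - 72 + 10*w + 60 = 8*w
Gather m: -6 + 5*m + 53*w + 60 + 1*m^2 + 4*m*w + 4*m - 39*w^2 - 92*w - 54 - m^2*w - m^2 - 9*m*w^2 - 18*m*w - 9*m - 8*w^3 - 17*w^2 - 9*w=-m^2*w + m*(-9*w^2 - 14*w) - 8*w^3 - 56*w^2 - 48*w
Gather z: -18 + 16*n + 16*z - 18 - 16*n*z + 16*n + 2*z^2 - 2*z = 32*n + 2*z^2 + z*(14 - 16*n) - 36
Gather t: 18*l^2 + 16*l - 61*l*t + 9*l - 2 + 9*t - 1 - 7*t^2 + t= 18*l^2 + 25*l - 7*t^2 + t*(10 - 61*l) - 3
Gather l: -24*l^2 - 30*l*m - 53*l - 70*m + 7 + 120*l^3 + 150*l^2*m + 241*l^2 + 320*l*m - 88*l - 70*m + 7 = 120*l^3 + l^2*(150*m + 217) + l*(290*m - 141) - 140*m + 14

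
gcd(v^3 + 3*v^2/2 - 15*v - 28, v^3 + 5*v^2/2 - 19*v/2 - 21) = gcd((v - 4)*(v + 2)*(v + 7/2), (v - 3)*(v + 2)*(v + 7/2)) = v^2 + 11*v/2 + 7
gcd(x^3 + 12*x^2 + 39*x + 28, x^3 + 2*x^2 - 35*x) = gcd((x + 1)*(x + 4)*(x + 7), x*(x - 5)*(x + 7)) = x + 7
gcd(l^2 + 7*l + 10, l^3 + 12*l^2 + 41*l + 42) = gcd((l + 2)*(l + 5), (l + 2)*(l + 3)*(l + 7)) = l + 2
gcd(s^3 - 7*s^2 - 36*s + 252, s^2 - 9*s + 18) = s - 6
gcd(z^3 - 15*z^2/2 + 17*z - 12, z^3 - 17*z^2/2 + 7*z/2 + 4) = 1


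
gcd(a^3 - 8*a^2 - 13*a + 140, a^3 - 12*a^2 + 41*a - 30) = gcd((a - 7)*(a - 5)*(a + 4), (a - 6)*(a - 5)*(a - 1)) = a - 5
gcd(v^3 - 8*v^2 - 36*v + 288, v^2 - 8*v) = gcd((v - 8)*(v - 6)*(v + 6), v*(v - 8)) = v - 8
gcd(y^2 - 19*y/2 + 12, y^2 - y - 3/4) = y - 3/2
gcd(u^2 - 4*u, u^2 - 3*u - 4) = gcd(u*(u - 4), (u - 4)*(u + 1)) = u - 4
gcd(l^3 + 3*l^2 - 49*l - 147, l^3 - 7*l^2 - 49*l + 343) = l^2 - 49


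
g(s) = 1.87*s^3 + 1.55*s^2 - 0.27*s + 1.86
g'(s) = 5.61*s^2 + 3.1*s - 0.27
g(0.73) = 3.22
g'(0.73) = 4.98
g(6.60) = 605.21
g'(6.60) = 264.56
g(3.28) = 83.64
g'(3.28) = 70.25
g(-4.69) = -155.69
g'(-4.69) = 108.59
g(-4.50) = -135.94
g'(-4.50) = 99.38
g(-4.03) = -94.27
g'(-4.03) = 78.35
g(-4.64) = -150.32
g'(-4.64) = 106.13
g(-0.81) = 2.10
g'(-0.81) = 0.90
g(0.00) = 1.86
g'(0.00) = -0.27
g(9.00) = 1488.21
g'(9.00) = 482.04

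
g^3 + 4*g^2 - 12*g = g*(g - 2)*(g + 6)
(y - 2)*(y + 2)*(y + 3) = y^3 + 3*y^2 - 4*y - 12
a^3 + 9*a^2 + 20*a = a*(a + 4)*(a + 5)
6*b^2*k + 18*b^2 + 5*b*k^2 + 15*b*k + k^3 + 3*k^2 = (2*b + k)*(3*b + k)*(k + 3)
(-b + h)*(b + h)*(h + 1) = -b^2*h - b^2 + h^3 + h^2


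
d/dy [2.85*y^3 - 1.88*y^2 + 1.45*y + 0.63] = 8.55*y^2 - 3.76*y + 1.45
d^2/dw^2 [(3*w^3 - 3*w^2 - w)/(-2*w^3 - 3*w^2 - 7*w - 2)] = 2*(30*w^6 + 138*w^5 - 36*w^4 - 281*w^3 - 204*w^2 - 54*w - 2)/(8*w^9 + 36*w^8 + 138*w^7 + 303*w^6 + 555*w^5 + 663*w^4 + 619*w^3 + 330*w^2 + 84*w + 8)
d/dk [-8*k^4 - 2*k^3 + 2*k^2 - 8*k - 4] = -32*k^3 - 6*k^2 + 4*k - 8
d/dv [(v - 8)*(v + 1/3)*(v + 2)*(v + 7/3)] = 4*v^3 - 10*v^2 - 562*v/9 - 142/3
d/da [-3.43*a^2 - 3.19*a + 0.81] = -6.86*a - 3.19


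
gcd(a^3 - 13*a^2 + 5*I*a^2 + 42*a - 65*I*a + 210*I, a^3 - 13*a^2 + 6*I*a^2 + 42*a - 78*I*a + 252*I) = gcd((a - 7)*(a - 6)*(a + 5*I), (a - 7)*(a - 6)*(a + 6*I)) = a^2 - 13*a + 42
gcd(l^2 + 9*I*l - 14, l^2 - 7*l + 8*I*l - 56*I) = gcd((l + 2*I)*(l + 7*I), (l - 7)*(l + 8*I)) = 1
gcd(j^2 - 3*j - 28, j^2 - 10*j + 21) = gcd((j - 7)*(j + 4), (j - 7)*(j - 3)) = j - 7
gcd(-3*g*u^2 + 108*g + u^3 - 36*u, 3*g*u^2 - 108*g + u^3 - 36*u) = u^2 - 36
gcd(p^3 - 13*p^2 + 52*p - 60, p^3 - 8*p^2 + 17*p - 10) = p^2 - 7*p + 10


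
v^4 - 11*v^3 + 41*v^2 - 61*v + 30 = (v - 5)*(v - 3)*(v - 2)*(v - 1)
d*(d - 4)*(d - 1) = d^3 - 5*d^2 + 4*d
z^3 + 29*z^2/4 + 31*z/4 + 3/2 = (z + 1/4)*(z + 1)*(z + 6)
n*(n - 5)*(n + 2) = n^3 - 3*n^2 - 10*n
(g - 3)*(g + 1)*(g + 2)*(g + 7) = g^4 + 7*g^3 - 7*g^2 - 55*g - 42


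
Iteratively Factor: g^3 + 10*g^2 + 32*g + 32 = (g + 4)*(g^2 + 6*g + 8) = (g + 4)^2*(g + 2)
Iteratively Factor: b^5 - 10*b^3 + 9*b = (b + 3)*(b^4 - 3*b^3 - b^2 + 3*b) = (b - 3)*(b + 3)*(b^3 - b) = (b - 3)*(b - 1)*(b + 3)*(b^2 + b) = b*(b - 3)*(b - 1)*(b + 3)*(b + 1)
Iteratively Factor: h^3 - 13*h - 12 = (h + 1)*(h^2 - h - 12) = (h - 4)*(h + 1)*(h + 3)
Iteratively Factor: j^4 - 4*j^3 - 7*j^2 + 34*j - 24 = (j - 1)*(j^3 - 3*j^2 - 10*j + 24) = (j - 1)*(j + 3)*(j^2 - 6*j + 8) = (j - 2)*(j - 1)*(j + 3)*(j - 4)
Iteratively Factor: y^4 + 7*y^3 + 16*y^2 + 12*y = (y + 2)*(y^3 + 5*y^2 + 6*y) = (y + 2)*(y + 3)*(y^2 + 2*y) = y*(y + 2)*(y + 3)*(y + 2)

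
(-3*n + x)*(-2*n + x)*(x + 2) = 6*n^2*x + 12*n^2 - 5*n*x^2 - 10*n*x + x^3 + 2*x^2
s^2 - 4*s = s*(s - 4)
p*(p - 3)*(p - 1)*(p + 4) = p^4 - 13*p^2 + 12*p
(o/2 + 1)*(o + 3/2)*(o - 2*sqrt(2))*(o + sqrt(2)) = o^4/2 - sqrt(2)*o^3/2 + 7*o^3/4 - 7*sqrt(2)*o^2/4 - o^2/2 - 7*o - 3*sqrt(2)*o/2 - 6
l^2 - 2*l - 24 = (l - 6)*(l + 4)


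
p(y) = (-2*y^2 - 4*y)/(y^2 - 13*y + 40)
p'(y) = (13 - 2*y)*(-2*y^2 - 4*y)/(y^2 - 13*y + 40)^2 + (-4*y - 4)/(y^2 - 13*y + 40) = 10*(3*y^2 - 16*y - 16)/(y^4 - 26*y^3 + 249*y^2 - 1040*y + 1600)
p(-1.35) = 0.03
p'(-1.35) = 0.03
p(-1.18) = 0.03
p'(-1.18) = 0.02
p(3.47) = -5.48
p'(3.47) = -7.37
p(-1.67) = 0.02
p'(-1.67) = 0.05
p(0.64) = -0.11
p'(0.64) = -0.24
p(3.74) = -8.00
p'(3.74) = -11.76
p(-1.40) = 0.03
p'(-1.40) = 0.03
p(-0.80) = 0.04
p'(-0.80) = -0.00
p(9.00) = -49.50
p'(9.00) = 51.88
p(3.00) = -3.00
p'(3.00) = -3.70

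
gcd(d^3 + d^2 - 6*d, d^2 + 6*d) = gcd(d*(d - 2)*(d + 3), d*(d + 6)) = d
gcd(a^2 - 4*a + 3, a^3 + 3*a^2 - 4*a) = a - 1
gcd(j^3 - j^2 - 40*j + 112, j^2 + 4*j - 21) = j + 7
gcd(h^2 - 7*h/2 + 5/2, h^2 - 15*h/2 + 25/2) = h - 5/2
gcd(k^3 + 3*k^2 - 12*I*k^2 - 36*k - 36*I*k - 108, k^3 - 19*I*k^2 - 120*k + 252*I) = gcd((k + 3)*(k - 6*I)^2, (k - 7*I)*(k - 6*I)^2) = k^2 - 12*I*k - 36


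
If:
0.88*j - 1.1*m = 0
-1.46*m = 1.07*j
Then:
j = 0.00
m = 0.00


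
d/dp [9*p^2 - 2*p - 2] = 18*p - 2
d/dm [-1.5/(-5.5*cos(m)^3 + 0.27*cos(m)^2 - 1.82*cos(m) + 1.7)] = (24.75*cos(m)^2 - 0.81*cos(m) + 2.73)*sin(m)/(5.5*cos(m)^3 - 0.27*cos(m)^2 + 1.82*cos(m) - 1.7)^2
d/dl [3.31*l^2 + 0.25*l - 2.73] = 6.62*l + 0.25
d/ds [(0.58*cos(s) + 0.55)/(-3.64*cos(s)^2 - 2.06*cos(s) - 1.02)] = (2.1112*sin(s)^2 - 4.004*cos(s) - 2.6526)*sin(s)/(3.64*cos(s)^2 + 2.06*cos(s) + 1.02)^2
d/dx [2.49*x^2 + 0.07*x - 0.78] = 4.98*x + 0.07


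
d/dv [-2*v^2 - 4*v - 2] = -4*v - 4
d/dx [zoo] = 0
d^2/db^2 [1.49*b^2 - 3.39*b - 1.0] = 2.98000000000000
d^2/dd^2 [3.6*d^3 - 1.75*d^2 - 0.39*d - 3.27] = 21.6*d - 3.5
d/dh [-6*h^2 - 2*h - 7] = -12*h - 2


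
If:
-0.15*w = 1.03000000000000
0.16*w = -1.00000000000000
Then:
No Solution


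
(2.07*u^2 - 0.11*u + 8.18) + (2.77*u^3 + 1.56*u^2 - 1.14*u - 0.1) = 2.77*u^3 + 3.63*u^2 - 1.25*u + 8.08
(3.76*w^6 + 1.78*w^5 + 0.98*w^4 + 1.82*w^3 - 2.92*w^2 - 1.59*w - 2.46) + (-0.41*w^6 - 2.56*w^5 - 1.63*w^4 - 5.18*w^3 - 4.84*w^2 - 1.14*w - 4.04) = 3.35*w^6 - 0.78*w^5 - 0.65*w^4 - 3.36*w^3 - 7.76*w^2 - 2.73*w - 6.5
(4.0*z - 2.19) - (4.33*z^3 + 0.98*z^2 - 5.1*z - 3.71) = -4.33*z^3 - 0.98*z^2 + 9.1*z + 1.52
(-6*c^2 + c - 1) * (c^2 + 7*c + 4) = -6*c^4 - 41*c^3 - 18*c^2 - 3*c - 4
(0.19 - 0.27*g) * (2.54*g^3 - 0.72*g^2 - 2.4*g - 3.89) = -0.6858*g^4 + 0.677*g^3 + 0.5112*g^2 + 0.5943*g - 0.7391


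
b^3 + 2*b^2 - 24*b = b*(b - 4)*(b + 6)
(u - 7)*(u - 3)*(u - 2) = u^3 - 12*u^2 + 41*u - 42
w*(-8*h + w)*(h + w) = -8*h^2*w - 7*h*w^2 + w^3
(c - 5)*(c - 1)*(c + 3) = c^3 - 3*c^2 - 13*c + 15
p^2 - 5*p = p*(p - 5)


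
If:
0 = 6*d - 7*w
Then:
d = 7*w/6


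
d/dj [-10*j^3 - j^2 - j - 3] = -30*j^2 - 2*j - 1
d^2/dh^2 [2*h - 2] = 0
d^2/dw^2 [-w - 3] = 0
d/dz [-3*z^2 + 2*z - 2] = 2 - 6*z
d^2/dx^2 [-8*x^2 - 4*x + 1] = -16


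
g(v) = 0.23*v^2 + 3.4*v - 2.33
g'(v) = 0.46*v + 3.4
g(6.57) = 29.94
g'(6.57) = 6.42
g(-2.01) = -8.23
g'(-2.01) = 2.48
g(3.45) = 12.14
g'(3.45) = 4.99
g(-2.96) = -10.38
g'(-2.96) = 2.04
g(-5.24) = -13.83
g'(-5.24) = 0.99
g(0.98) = 1.22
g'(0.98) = 3.85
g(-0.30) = -3.33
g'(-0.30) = 3.26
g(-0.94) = -5.32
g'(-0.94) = 2.97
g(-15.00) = -1.58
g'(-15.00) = -3.50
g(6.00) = 26.35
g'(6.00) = 6.16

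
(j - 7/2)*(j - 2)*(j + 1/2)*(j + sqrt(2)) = j^4 - 5*j^3 + sqrt(2)*j^3 - 5*sqrt(2)*j^2 + 17*j^2/4 + 7*j/2 + 17*sqrt(2)*j/4 + 7*sqrt(2)/2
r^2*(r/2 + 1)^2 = r^4/4 + r^3 + r^2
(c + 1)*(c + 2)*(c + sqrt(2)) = c^3 + sqrt(2)*c^2 + 3*c^2 + 2*c + 3*sqrt(2)*c + 2*sqrt(2)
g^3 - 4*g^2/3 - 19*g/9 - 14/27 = (g - 7/3)*(g + 1/3)*(g + 2/3)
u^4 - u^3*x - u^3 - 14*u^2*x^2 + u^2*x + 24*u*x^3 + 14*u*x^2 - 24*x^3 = (u - 1)*(u - 3*x)*(u - 2*x)*(u + 4*x)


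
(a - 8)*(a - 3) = a^2 - 11*a + 24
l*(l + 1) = l^2 + l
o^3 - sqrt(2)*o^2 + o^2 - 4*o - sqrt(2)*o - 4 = (o + 1)*(o - 2*sqrt(2))*(o + sqrt(2))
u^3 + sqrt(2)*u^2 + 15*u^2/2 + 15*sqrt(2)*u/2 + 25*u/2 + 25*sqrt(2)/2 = (u + 5/2)*(u + 5)*(u + sqrt(2))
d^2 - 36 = (d - 6)*(d + 6)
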